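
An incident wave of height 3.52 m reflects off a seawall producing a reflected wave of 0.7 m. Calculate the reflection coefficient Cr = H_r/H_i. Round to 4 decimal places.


Cr = H_r / H_i
Cr = 0.7 / 3.52
Cr = 0.1989

0.1989


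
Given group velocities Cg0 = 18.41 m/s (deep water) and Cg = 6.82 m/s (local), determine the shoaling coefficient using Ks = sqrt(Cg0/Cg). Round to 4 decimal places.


Ks = sqrt(Cg0 / Cg)
Ks = sqrt(18.41 / 6.82)
Ks = sqrt(2.6994)
Ks = 1.6430

1.6430


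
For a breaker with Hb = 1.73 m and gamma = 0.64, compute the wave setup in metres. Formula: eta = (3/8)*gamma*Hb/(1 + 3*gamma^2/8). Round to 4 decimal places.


eta = (3/8) * gamma * Hb / (1 + 3*gamma^2/8)
Numerator = (3/8) * 0.64 * 1.73 = 0.415200
Denominator = 1 + 3*0.64^2/8 = 1 + 0.153600 = 1.153600
eta = 0.415200 / 1.153600
eta = 0.3599 m

0.3599


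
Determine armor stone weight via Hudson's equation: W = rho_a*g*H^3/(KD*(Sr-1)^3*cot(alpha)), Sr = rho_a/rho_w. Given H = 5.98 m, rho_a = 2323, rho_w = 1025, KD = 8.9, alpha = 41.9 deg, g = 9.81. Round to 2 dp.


Sr = rho_a / rho_w = 2323 / 1025 = 2.266341
(Sr - 1) = 1.266341
(Sr - 1)^3 = 2.030731
cot(41.9) = 1 / tan(41.9) = 1 / 0.897249 = 1.114518
Numerator = 2323 * 9.81 * 5.98^3 = 4873284.5350
Denominator = 8.9 * 2.030731 * 1.114518 = 20.143255
W = 4873284.5350 / 20.143255
W = 241931.33 N

241931.33


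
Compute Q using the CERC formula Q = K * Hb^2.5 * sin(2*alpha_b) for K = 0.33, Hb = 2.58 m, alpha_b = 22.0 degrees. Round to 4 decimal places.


Q = K * Hb^2.5 * sin(2 * alpha_b)
Hb^2.5 = 2.58^2.5 = 10.691762
sin(2 * 22.0) = sin(44.0) = 0.694658
Q = 0.33 * 10.691762 * 0.694658
Q = 2.4510 m^3/s

2.4510


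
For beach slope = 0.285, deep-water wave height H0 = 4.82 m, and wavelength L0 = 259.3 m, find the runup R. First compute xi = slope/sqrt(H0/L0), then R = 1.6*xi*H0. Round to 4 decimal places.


xi = slope / sqrt(H0/L0)
H0/L0 = 4.82/259.3 = 0.018589
sqrt(0.018589) = 0.136340
xi = 0.285 / 0.136340 = 2.090367
R = 1.6 * xi * H0 = 1.6 * 2.090367 * 4.82
R = 16.1209 m

16.1209


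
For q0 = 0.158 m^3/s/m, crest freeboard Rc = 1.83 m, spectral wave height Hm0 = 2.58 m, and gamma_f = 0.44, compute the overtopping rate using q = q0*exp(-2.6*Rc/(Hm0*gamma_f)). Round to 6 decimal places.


q = q0 * exp(-2.6 * Rc / (Hm0 * gamma_f))
Exponent = -2.6 * 1.83 / (2.58 * 0.44)
= -2.6 * 1.83 / 1.1352
= -4.191332
exp(-4.191332) = 0.015126
q = 0.158 * 0.015126
q = 0.002390 m^3/s/m

0.002390


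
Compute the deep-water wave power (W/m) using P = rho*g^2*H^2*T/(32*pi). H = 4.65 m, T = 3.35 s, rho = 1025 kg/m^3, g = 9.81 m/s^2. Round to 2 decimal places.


P = rho * g^2 * H^2 * T / (32 * pi)
P = 1025 * 9.81^2 * 4.65^2 * 3.35 / (32 * pi)
P = 1025 * 96.2361 * 21.6225 * 3.35 / 100.53096
P = 71074.32 W/m

71074.32


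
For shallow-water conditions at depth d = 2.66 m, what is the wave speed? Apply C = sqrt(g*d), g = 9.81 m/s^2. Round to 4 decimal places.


Using the shallow-water approximation:
C = sqrt(g * d) = sqrt(9.81 * 2.66)
C = sqrt(26.0946)
C = 5.1083 m/s

5.1083


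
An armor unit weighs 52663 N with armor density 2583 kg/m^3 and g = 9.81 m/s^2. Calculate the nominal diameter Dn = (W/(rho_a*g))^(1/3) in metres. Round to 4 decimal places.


V = W / (rho_a * g)
V = 52663 / (2583 * 9.81)
V = 52663 / 25339.23
V = 2.078319 m^3
Dn = V^(1/3) = 2.078319^(1/3)
Dn = 1.2762 m

1.2762


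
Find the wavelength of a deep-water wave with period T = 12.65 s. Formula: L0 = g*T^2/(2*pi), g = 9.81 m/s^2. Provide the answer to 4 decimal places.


L0 = g * T^2 / (2 * pi)
L0 = 9.81 * 12.65^2 / (2 * pi)
L0 = 9.81 * 160.0225 / 6.28319
L0 = 1569.8207 / 6.28319
L0 = 249.8447 m

249.8447


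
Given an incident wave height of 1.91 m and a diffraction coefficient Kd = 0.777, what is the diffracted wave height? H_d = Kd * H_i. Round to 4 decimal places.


H_d = Kd * H_i
H_d = 0.777 * 1.91
H_d = 1.4841 m

1.4841


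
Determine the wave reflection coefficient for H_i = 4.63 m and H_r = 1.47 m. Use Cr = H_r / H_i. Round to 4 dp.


Cr = H_r / H_i
Cr = 1.47 / 4.63
Cr = 0.3175

0.3175


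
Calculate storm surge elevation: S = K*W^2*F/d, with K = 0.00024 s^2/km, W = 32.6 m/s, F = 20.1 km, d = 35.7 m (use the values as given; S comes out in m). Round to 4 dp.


S = K * W^2 * F / d
W^2 = 32.6^2 = 1062.76
S = 0.00024 * 1062.76 * 20.1 / 35.7
Numerator = 0.00024 * 1062.76 * 20.1 = 5.126754
S = 5.126754 / 35.7 = 0.1436 m

0.1436


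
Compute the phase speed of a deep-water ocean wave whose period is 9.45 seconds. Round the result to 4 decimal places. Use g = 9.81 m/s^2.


We use the deep-water celerity formula:
C = g * T / (2 * pi)
C = 9.81 * 9.45 / (2 * 3.14159...)
C = 92.704500 / 6.283185
C = 14.7544 m/s

14.7544


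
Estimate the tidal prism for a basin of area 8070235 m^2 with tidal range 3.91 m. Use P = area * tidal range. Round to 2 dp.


Tidal prism = Area * Tidal range
P = 8070235 * 3.91
P = 31554618.85 m^3

31554618.85


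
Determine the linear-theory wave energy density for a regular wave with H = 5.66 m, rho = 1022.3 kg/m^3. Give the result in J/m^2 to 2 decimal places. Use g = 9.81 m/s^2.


E = (1/8) * rho * g * H^2
E = (1/8) * 1022.3 * 9.81 * 5.66^2
E = 0.125 * 1022.3 * 9.81 * 32.0356
E = 40159.68 J/m^2

40159.68


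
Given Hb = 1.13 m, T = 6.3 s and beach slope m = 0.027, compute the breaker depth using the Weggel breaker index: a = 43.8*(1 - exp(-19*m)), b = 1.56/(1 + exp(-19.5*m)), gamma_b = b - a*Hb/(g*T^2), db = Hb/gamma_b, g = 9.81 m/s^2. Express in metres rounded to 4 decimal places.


a = 43.8 * (1 - exp(-19 * m))
exp(-19 * 0.027) = exp(-0.5130) = 0.598697
a = 43.8 * (1 - 0.598697) = 17.577081
b = 1.56 / (1 + exp(-19.5 * m))
exp(-19.5 * 0.027) = exp(-0.5265) = 0.590669
b = 1.56 / (1 + 0.590669) = 0.980720
Hb / (g * T^2) = 1.13 / (9.81 * 6.3^2) = 1.13 / 389.3589 = 0.00290221
gamma_b = b - a * Hb/(g*T^2) = 0.980720 - 17.577081 * 0.00290221 = 0.929707
db = Hb / gamma_b = 1.13 / 0.929707
db = 1.2154 m

1.2154


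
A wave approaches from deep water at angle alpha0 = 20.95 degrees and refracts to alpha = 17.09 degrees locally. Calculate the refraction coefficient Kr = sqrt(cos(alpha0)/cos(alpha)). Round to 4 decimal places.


Kr = sqrt(cos(alpha0) / cos(alpha))
cos(20.95) = 0.933893
cos(17.09) = 0.955844
Kr = sqrt(0.933893 / 0.955844)
Kr = sqrt(0.977034)
Kr = 0.9885

0.9885


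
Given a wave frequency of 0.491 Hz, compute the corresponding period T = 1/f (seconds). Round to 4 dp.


T = 1 / f
T = 1 / 0.491
T = 2.0367 s

2.0367


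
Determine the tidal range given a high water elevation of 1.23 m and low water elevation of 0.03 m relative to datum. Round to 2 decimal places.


Tidal range = High water - Low water
Tidal range = 1.23 - (0.03)
Tidal range = 1.20 m

1.20


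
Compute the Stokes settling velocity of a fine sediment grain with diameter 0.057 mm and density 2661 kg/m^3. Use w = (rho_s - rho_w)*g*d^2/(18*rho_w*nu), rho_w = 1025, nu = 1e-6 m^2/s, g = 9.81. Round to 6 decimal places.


w = (rho_s - rho_w) * g * d^2 / (18 * rho_w * nu)
d = 0.057 mm = 0.000057 m
rho_s - rho_w = 2661 - 1025 = 1636
Numerator = 1636 * 9.81 * (0.000057)^2 = 0.000052143721
Denominator = 18 * 1025 * 1e-6 = 0.018450
w = 0.002826 m/s

0.002826


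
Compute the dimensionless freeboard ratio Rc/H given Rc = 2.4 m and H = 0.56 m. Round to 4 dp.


Relative freeboard = Rc / H
= 2.4 / 0.56
= 4.2857

4.2857


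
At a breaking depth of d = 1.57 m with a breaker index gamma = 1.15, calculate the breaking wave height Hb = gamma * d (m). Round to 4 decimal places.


Hb = gamma * d
Hb = 1.15 * 1.57
Hb = 1.8055 m

1.8055


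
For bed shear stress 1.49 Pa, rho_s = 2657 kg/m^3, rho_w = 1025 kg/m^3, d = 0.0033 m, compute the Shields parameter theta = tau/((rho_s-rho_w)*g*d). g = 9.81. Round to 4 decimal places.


theta = tau / ((rho_s - rho_w) * g * d)
rho_s - rho_w = 2657 - 1025 = 1632
Denominator = 1632 * 9.81 * 0.0033 = 52.832736
theta = 1.49 / 52.832736
theta = 0.0282

0.0282


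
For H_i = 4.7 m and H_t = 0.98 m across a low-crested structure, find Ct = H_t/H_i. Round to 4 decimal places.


Ct = H_t / H_i
Ct = 0.98 / 4.7
Ct = 0.2085

0.2085


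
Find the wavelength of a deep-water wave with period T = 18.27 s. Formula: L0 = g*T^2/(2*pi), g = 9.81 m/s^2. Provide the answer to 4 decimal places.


L0 = g * T^2 / (2 * pi)
L0 = 9.81 * 18.27^2 / (2 * pi)
L0 = 9.81 * 333.7929 / 6.28319
L0 = 3274.5083 / 6.28319
L0 = 521.1542 m

521.1542


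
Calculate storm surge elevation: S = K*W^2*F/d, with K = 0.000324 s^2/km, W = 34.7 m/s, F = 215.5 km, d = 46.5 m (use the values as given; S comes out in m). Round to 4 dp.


S = K * W^2 * F / d
W^2 = 34.7^2 = 1204.09
S = 0.000324 * 1204.09 * 215.5 / 46.5
Numerator = 0.000324 * 1204.09 * 215.5 = 84.071972
S = 84.071972 / 46.5 = 1.8080 m

1.8080


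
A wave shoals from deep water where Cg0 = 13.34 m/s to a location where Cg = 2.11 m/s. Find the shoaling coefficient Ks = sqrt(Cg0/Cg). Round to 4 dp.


Ks = sqrt(Cg0 / Cg)
Ks = sqrt(13.34 / 2.11)
Ks = sqrt(6.3223)
Ks = 2.5144

2.5144


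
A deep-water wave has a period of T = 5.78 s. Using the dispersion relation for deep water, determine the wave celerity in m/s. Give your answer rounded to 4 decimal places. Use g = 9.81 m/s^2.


We use the deep-water celerity formula:
C = g * T / (2 * pi)
C = 9.81 * 5.78 / (2 * 3.14159...)
C = 56.701800 / 6.283185
C = 9.0244 m/s

9.0244


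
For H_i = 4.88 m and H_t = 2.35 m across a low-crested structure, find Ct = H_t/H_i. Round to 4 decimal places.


Ct = H_t / H_i
Ct = 2.35 / 4.88
Ct = 0.4816

0.4816


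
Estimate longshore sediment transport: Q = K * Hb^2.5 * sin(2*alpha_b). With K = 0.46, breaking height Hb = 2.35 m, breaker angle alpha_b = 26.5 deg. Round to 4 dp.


Q = K * Hb^2.5 * sin(2 * alpha_b)
Hb^2.5 = 2.35^2.5 = 8.465832
sin(2 * 26.5) = sin(53.0) = 0.798636
Q = 0.46 * 8.465832 * 0.798636
Q = 3.1101 m^3/s

3.1101


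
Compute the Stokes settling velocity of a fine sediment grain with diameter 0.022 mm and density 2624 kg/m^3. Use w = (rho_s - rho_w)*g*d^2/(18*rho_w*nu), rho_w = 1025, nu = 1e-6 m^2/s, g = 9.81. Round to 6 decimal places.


w = (rho_s - rho_w) * g * d^2 / (18 * rho_w * nu)
d = 0.022 mm = 0.000022 m
rho_s - rho_w = 2624 - 1025 = 1599
Numerator = 1599 * 9.81 * (0.000022)^2 = 0.000007592116
Denominator = 18 * 1025 * 1e-6 = 0.018450
w = 0.000411 m/s

0.000411


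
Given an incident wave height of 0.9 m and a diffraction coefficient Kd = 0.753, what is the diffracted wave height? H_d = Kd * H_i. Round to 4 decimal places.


H_d = Kd * H_i
H_d = 0.753 * 0.9
H_d = 0.6777 m

0.6777


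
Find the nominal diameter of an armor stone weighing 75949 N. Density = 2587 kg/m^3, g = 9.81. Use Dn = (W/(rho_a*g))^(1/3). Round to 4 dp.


V = W / (rho_a * g)
V = 75949 / (2587 * 9.81)
V = 75949 / 25378.47
V = 2.992655 m^3
Dn = V^(1/3) = 2.992655^(1/3)
Dn = 1.4411 m

1.4411


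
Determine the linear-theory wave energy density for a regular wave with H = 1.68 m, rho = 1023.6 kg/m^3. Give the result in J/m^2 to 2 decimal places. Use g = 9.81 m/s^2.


E = (1/8) * rho * g * H^2
E = (1/8) * 1023.6 * 9.81 * 1.68^2
E = 0.125 * 1023.6 * 9.81 * 2.8224
E = 3542.65 J/m^2

3542.65


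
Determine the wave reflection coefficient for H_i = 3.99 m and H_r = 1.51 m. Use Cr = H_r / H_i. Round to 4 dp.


Cr = H_r / H_i
Cr = 1.51 / 3.99
Cr = 0.3784

0.3784


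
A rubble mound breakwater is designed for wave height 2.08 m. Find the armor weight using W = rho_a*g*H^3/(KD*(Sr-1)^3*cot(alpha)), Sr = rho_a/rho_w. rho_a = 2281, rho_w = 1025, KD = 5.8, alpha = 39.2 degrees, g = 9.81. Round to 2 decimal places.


Sr = rho_a / rho_w = 2281 / 1025 = 2.225366
(Sr - 1) = 1.225366
(Sr - 1)^3 = 1.839913
cot(39.2) = 1 / tan(39.2) = 1 / 0.815580 = 1.226121
Numerator = 2281 * 9.81 * 2.08^3 = 201365.1442
Denominator = 5.8 * 1.839913 * 1.226121 = 13.084547
W = 201365.1442 / 13.084547
W = 15389.54 N

15389.54


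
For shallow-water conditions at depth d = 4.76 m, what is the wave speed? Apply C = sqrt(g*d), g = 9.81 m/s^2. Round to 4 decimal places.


Using the shallow-water approximation:
C = sqrt(g * d) = sqrt(9.81 * 4.76)
C = sqrt(46.6956)
C = 6.8334 m/s

6.8334


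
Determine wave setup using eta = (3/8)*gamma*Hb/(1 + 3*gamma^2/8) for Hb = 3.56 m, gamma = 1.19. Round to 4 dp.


eta = (3/8) * gamma * Hb / (1 + 3*gamma^2/8)
Numerator = (3/8) * 1.19 * 3.56 = 1.588650
Denominator = 1 + 3*1.19^2/8 = 1 + 0.531038 = 1.531038
eta = 1.588650 / 1.531038
eta = 1.0376 m

1.0376


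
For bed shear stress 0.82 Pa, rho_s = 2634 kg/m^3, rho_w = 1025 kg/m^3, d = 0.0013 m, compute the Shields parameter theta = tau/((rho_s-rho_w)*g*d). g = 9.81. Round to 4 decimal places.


theta = tau / ((rho_s - rho_w) * g * d)
rho_s - rho_w = 2634 - 1025 = 1609
Denominator = 1609 * 9.81 * 0.0013 = 20.519577
theta = 0.82 / 20.519577
theta = 0.0400

0.0400


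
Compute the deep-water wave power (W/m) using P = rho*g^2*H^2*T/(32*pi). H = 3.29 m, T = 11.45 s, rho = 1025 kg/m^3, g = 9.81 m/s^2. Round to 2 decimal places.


P = rho * g^2 * H^2 * T / (32 * pi)
P = 1025 * 9.81^2 * 3.29^2 * 11.45 / (32 * pi)
P = 1025 * 96.2361 * 10.8241 * 11.45 / 100.53096
P = 121607.21 W/m

121607.21


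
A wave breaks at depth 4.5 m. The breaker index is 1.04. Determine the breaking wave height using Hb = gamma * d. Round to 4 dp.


Hb = gamma * d
Hb = 1.04 * 4.5
Hb = 4.6800 m

4.6800


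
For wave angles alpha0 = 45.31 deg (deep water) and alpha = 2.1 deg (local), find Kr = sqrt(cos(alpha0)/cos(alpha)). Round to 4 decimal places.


Kr = sqrt(cos(alpha0) / cos(alpha))
cos(45.31) = 0.703271
cos(2.1) = 0.999328
Kr = sqrt(0.703271 / 0.999328)
Kr = sqrt(0.703743)
Kr = 0.8389

0.8389


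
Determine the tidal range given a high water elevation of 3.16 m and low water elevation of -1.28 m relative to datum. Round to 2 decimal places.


Tidal range = High water - Low water
Tidal range = 3.16 - (-1.28)
Tidal range = 4.44 m

4.44


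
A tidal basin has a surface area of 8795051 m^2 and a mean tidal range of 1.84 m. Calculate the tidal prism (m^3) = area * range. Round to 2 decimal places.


Tidal prism = Area * Tidal range
P = 8795051 * 1.84
P = 16182893.84 m^3

16182893.84


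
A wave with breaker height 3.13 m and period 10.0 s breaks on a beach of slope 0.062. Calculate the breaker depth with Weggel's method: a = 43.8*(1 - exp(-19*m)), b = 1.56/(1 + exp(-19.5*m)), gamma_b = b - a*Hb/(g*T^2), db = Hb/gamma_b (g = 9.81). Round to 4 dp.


a = 43.8 * (1 - exp(-19 * m))
exp(-19 * 0.062) = exp(-1.1780) = 0.307894
a = 43.8 * (1 - 0.307894) = 30.314247
b = 1.56 / (1 + exp(-19.5 * m))
exp(-19.5 * 0.062) = exp(-1.2090) = 0.298496
b = 1.56 / (1 + 0.298496) = 1.201390
Hb / (g * T^2) = 3.13 / (9.81 * 10.0^2) = 3.13 / 981.0000 = 0.00319062
gamma_b = b - a * Hb/(g*T^2) = 1.201390 - 30.314247 * 0.00319062 = 1.104669
db = Hb / gamma_b = 3.13 / 1.104669
db = 2.8334 m

2.8334


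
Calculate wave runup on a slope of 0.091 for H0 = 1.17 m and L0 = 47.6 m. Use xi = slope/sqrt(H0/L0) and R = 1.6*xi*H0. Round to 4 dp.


xi = slope / sqrt(H0/L0)
H0/L0 = 1.17/47.6 = 0.024580
sqrt(0.024580) = 0.156780
xi = 0.091 / 0.156780 = 0.580433
R = 1.6 * xi * H0 = 1.6 * 0.580433 * 1.17
R = 1.0866 m

1.0866


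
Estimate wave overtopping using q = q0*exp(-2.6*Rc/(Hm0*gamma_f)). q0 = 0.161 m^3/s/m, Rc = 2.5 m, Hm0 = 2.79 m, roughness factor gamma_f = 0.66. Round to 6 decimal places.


q = q0 * exp(-2.6 * Rc / (Hm0 * gamma_f))
Exponent = -2.6 * 2.5 / (2.79 * 0.66)
= -2.6 * 2.5 / 1.8414
= -3.529923
exp(-3.529923) = 0.029307
q = 0.161 * 0.029307
q = 0.004718 m^3/s/m

0.004718


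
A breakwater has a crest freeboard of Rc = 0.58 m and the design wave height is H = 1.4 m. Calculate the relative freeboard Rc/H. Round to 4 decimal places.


Relative freeboard = Rc / H
= 0.58 / 1.4
= 0.4143

0.4143


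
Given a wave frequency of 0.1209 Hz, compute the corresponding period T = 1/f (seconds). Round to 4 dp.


T = 1 / f
T = 1 / 0.1209
T = 8.2713 s

8.2713


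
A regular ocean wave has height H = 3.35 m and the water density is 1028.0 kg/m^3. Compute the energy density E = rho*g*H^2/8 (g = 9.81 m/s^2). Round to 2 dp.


E = (1/8) * rho * g * H^2
E = (1/8) * 1028.0 * 9.81 * 3.35^2
E = 0.125 * 1028.0 * 9.81 * 11.2225
E = 14146.92 J/m^2

14146.92


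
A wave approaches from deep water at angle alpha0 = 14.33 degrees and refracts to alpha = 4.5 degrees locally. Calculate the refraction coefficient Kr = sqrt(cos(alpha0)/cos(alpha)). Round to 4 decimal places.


Kr = sqrt(cos(alpha0) / cos(alpha))
cos(14.33) = 0.968886
cos(4.5) = 0.996917
Kr = sqrt(0.968886 / 0.996917)
Kr = sqrt(0.971882)
Kr = 0.9858

0.9858


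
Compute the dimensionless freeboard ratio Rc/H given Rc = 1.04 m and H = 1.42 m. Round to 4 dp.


Relative freeboard = Rc / H
= 1.04 / 1.42
= 0.7324

0.7324


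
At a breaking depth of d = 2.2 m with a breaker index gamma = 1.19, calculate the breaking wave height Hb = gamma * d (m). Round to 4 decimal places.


Hb = gamma * d
Hb = 1.19 * 2.2
Hb = 2.6180 m

2.6180


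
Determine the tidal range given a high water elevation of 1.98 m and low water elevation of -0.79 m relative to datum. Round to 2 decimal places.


Tidal range = High water - Low water
Tidal range = 1.98 - (-0.79)
Tidal range = 2.77 m

2.77


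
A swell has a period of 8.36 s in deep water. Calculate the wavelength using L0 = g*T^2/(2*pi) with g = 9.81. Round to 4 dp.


L0 = g * T^2 / (2 * pi)
L0 = 9.81 * 8.36^2 / (2 * pi)
L0 = 9.81 * 69.8896 / 6.28319
L0 = 685.6170 / 6.28319
L0 = 109.1193 m

109.1193


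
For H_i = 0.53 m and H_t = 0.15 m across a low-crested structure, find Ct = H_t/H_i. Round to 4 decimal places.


Ct = H_t / H_i
Ct = 0.15 / 0.53
Ct = 0.2830

0.2830


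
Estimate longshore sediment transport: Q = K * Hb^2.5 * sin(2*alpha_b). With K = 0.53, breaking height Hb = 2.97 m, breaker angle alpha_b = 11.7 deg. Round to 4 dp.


Q = K * Hb^2.5 * sin(2 * alpha_b)
Hb^2.5 = 2.97^2.5 = 15.201664
sin(2 * 11.7) = sin(23.4) = 0.397148
Q = 0.53 * 15.201664 * 0.397148
Q = 3.1998 m^3/s

3.1998


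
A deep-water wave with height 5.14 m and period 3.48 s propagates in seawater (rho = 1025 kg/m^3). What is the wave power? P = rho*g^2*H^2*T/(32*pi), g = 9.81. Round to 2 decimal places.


P = rho * g^2 * H^2 * T / (32 * pi)
P = 1025 * 9.81^2 * 5.14^2 * 3.48 / (32 * pi)
P = 1025 * 96.2361 * 26.4196 * 3.48 / 100.53096
P = 90212.66 W/m

90212.66


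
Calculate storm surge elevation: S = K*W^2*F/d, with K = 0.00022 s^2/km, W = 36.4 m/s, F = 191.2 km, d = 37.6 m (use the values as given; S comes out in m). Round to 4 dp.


S = K * W^2 * F / d
W^2 = 36.4^2 = 1324.96
S = 0.00022 * 1324.96 * 191.2 / 37.6
Numerator = 0.00022 * 1324.96 * 191.2 = 55.733117
S = 55.733117 / 37.6 = 1.4823 m

1.4823


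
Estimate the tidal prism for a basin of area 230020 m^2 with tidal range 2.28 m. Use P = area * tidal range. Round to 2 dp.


Tidal prism = Area * Tidal range
P = 230020 * 2.28
P = 524445.60 m^3

524445.60


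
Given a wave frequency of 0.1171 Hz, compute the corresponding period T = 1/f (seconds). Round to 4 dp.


T = 1 / f
T = 1 / 0.1171
T = 8.5397 s

8.5397


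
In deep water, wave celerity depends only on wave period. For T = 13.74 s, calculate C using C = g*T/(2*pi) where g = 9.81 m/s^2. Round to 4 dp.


We use the deep-water celerity formula:
C = g * T / (2 * pi)
C = 9.81 * 13.74 / (2 * 3.14159...)
C = 134.789400 / 6.283185
C = 21.4524 m/s

21.4524


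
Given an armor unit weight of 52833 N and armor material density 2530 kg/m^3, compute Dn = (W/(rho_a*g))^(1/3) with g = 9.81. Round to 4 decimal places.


V = W / (rho_a * g)
V = 52833 / (2530 * 9.81)
V = 52833 / 24819.30
V = 2.128706 m^3
Dn = V^(1/3) = 2.128706^(1/3)
Dn = 1.2864 m

1.2864


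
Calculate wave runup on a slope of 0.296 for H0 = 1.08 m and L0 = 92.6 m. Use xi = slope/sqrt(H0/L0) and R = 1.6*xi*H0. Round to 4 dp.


xi = slope / sqrt(H0/L0)
H0/L0 = 1.08/92.6 = 0.011663
sqrt(0.011663) = 0.107996
xi = 0.296 / 0.107996 = 2.740850
R = 1.6 * xi * H0 = 1.6 * 2.740850 * 1.08
R = 4.7362 m

4.7362


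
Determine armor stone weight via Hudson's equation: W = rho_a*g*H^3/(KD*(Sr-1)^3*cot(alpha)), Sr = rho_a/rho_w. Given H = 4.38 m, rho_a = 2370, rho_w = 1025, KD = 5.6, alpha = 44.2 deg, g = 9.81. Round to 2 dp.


Sr = rho_a / rho_w = 2370 / 1025 = 2.312195
(Sr - 1) = 1.312195
(Sr - 1)^3 = 2.259411
cot(44.2) = 1 / tan(44.2) = 1 / 0.972458 = 1.028323
Numerator = 2370 * 9.81 * 4.38^3 = 1953618.1657
Denominator = 5.6 * 2.259411 * 1.028323 = 13.011059
W = 1953618.1657 / 13.011059
W = 150150.59 N

150150.59


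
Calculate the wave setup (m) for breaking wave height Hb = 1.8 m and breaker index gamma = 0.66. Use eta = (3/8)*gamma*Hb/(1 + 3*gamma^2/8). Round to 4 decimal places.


eta = (3/8) * gamma * Hb / (1 + 3*gamma^2/8)
Numerator = (3/8) * 0.66 * 1.8 = 0.445500
Denominator = 1 + 3*0.66^2/8 = 1 + 0.163350 = 1.163350
eta = 0.445500 / 1.163350
eta = 0.3829 m

0.3829


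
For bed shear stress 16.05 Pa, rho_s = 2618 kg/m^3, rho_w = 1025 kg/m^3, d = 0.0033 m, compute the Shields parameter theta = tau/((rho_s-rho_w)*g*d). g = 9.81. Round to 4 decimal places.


theta = tau / ((rho_s - rho_w) * g * d)
rho_s - rho_w = 2618 - 1025 = 1593
Denominator = 1593 * 9.81 * 0.0033 = 51.570189
theta = 16.05 / 51.570189
theta = 0.3112

0.3112


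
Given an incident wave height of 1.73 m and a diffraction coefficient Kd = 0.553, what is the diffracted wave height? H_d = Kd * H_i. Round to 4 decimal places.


H_d = Kd * H_i
H_d = 0.553 * 1.73
H_d = 0.9567 m

0.9567


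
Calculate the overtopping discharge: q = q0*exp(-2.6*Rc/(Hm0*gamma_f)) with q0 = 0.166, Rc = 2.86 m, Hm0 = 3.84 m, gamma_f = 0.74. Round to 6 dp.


q = q0 * exp(-2.6 * Rc / (Hm0 * gamma_f))
Exponent = -2.6 * 2.86 / (3.84 * 0.74)
= -2.6 * 2.86 / 2.8416
= -2.616836
exp(-2.616836) = 0.073034
q = 0.166 * 0.073034
q = 0.012124 m^3/s/m

0.012124


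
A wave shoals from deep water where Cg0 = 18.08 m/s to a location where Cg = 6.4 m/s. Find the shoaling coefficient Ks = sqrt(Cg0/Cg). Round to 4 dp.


Ks = sqrt(Cg0 / Cg)
Ks = sqrt(18.08 / 6.4)
Ks = sqrt(2.8250)
Ks = 1.6808

1.6808


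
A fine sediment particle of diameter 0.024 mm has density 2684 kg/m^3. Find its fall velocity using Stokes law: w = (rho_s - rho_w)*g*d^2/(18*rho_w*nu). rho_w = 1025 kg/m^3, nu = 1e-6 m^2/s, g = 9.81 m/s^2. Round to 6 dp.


w = (rho_s - rho_w) * g * d^2 / (18 * rho_w * nu)
d = 0.024 mm = 0.000024 m
rho_s - rho_w = 2684 - 1025 = 1659
Numerator = 1659 * 9.81 * (0.000024)^2 = 0.000009374279
Denominator = 18 * 1025 * 1e-6 = 0.018450
w = 0.000508 m/s

0.000508


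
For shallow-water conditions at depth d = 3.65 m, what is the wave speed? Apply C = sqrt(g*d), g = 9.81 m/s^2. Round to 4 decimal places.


Using the shallow-water approximation:
C = sqrt(g * d) = sqrt(9.81 * 3.65)
C = sqrt(35.8065)
C = 5.9839 m/s

5.9839


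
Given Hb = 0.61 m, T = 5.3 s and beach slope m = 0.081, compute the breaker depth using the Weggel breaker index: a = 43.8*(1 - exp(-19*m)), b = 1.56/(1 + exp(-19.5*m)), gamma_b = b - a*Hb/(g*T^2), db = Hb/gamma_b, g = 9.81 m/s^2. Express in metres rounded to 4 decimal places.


a = 43.8 * (1 - exp(-19 * m))
exp(-19 * 0.081) = exp(-1.5390) = 0.214596
a = 43.8 * (1 - 0.214596) = 34.400713
b = 1.56 / (1 + exp(-19.5 * m))
exp(-19.5 * 0.081) = exp(-1.5795) = 0.206078
b = 1.56 / (1 + 0.206078) = 1.293449
Hb / (g * T^2) = 0.61 / (9.81 * 5.3^2) = 0.61 / 275.5629 = 0.00221365
gamma_b = b - a * Hb/(g*T^2) = 1.293449 - 34.400713 * 0.00221365 = 1.217297
db = Hb / gamma_b = 0.61 / 1.217297
db = 0.5011 m

0.5011


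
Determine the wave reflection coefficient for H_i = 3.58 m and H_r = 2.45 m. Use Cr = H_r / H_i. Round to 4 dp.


Cr = H_r / H_i
Cr = 2.45 / 3.58
Cr = 0.6844

0.6844


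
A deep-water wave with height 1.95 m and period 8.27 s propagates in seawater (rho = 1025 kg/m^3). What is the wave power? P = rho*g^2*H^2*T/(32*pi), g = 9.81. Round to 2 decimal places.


P = rho * g^2 * H^2 * T / (32 * pi)
P = 1025 * 9.81^2 * 1.95^2 * 8.27 / (32 * pi)
P = 1025 * 96.2361 * 3.8025 * 8.27 / 100.53096
P = 30855.80 W/m

30855.80


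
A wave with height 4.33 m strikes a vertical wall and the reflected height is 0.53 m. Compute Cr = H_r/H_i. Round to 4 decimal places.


Cr = H_r / H_i
Cr = 0.53 / 4.33
Cr = 0.1224

0.1224


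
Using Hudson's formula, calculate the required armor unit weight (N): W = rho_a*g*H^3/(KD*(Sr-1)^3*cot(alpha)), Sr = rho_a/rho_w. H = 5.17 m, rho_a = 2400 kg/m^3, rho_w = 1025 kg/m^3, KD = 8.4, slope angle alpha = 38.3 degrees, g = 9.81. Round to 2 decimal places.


Sr = rho_a / rho_w = 2400 / 1025 = 2.341463
(Sr - 1) = 1.341463
(Sr - 1)^3 = 2.413996
cot(38.3) = 1 / tan(38.3) = 1 / 0.789752 = 1.266220
Numerator = 2400 * 9.81 * 5.17^3 = 3253507.9957
Denominator = 8.4 * 2.413996 * 1.266220 = 25.675850
W = 3253507.9957 / 25.675850
W = 126714.72 N

126714.72


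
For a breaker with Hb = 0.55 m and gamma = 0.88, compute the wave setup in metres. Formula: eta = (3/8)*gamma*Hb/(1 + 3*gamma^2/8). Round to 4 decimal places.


eta = (3/8) * gamma * Hb / (1 + 3*gamma^2/8)
Numerator = (3/8) * 0.88 * 0.55 = 0.181500
Denominator = 1 + 3*0.88^2/8 = 1 + 0.290400 = 1.290400
eta = 0.181500 / 1.290400
eta = 0.1407 m

0.1407


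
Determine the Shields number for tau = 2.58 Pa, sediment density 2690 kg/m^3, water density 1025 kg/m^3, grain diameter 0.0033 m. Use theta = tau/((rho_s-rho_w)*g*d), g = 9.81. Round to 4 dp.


theta = tau / ((rho_s - rho_w) * g * d)
rho_s - rho_w = 2690 - 1025 = 1665
Denominator = 1665 * 9.81 * 0.0033 = 53.901045
theta = 2.58 / 53.901045
theta = 0.0479

0.0479


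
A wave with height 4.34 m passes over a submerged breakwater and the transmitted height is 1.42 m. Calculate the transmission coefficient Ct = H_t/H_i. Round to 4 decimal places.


Ct = H_t / H_i
Ct = 1.42 / 4.34
Ct = 0.3272

0.3272


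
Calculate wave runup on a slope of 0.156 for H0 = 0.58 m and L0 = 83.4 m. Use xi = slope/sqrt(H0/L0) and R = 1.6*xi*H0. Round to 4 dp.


xi = slope / sqrt(H0/L0)
H0/L0 = 0.58/83.4 = 0.006954
sqrt(0.006954) = 0.083393
xi = 0.156 / 0.083393 = 1.870655
R = 1.6 * xi * H0 = 1.6 * 1.870655 * 0.58
R = 1.7360 m

1.7360


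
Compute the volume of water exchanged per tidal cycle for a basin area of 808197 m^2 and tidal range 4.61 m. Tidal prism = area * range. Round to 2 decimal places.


Tidal prism = Area * Tidal range
P = 808197 * 4.61
P = 3725788.17 m^3

3725788.17


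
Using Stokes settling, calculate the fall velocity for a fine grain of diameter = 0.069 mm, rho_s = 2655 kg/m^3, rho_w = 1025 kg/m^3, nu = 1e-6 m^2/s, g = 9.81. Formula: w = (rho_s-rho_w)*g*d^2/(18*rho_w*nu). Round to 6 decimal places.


w = (rho_s - rho_w) * g * d^2 / (18 * rho_w * nu)
d = 0.069 mm = 0.000069 m
rho_s - rho_w = 2655 - 1025 = 1630
Numerator = 1630 * 9.81 * (0.000069)^2 = 0.000076129818
Denominator = 18 * 1025 * 1e-6 = 0.018450
w = 0.004126 m/s

0.004126


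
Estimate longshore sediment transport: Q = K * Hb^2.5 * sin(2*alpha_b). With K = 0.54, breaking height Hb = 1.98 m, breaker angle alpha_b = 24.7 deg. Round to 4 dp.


Q = K * Hb^2.5 * sin(2 * alpha_b)
Hb^2.5 = 1.98^2.5 = 5.516492
sin(2 * 24.7) = sin(49.4) = 0.759271
Q = 0.54 * 5.516492 * 0.759271
Q = 2.2618 m^3/s

2.2618


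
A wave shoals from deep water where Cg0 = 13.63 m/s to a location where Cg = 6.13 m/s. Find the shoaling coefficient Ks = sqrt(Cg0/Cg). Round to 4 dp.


Ks = sqrt(Cg0 / Cg)
Ks = sqrt(13.63 / 6.13)
Ks = sqrt(2.2235)
Ks = 1.4911

1.4911


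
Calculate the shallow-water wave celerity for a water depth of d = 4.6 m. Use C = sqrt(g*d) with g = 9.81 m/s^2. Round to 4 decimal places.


Using the shallow-water approximation:
C = sqrt(g * d) = sqrt(9.81 * 4.6)
C = sqrt(45.1260)
C = 6.7176 m/s

6.7176


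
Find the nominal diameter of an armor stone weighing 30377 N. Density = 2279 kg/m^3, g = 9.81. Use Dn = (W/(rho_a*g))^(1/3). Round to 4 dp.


V = W / (rho_a * g)
V = 30377 / (2279 * 9.81)
V = 30377 / 22356.99
V = 1.358725 m^3
Dn = V^(1/3) = 1.358725^(1/3)
Dn = 1.1076 m

1.1076


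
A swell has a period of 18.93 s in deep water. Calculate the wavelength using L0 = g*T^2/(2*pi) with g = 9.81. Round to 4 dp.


L0 = g * T^2 / (2 * pi)
L0 = 9.81 * 18.93^2 / (2 * pi)
L0 = 9.81 * 358.3449 / 6.28319
L0 = 3515.3635 / 6.28319
L0 = 559.4875 m

559.4875


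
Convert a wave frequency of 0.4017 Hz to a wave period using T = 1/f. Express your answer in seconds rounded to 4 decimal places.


T = 1 / f
T = 1 / 0.4017
T = 2.4894 s

2.4894


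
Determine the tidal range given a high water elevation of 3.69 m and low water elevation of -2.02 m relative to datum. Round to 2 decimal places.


Tidal range = High water - Low water
Tidal range = 3.69 - (-2.02)
Tidal range = 5.71 m

5.71


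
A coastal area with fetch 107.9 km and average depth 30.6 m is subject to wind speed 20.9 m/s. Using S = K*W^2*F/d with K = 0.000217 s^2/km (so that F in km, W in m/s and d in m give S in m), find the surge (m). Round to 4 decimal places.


S = K * W^2 * F / d
W^2 = 20.9^2 = 436.81
S = 0.000217 * 436.81 * 107.9 / 30.6
Numerator = 0.000217 * 436.81 * 107.9 = 10.227600
S = 10.227600 / 30.6 = 0.3342 m

0.3342


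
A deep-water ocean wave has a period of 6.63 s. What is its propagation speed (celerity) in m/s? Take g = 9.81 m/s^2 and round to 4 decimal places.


We use the deep-water celerity formula:
C = g * T / (2 * pi)
C = 9.81 * 6.63 / (2 * 3.14159...)
C = 65.040300 / 6.283185
C = 10.3515 m/s

10.3515


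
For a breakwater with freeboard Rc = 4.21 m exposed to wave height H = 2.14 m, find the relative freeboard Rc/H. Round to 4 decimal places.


Relative freeboard = Rc / H
= 4.21 / 2.14
= 1.9673

1.9673


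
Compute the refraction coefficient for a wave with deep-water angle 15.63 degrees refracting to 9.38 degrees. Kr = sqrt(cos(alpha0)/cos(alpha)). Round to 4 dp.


Kr = sqrt(cos(alpha0) / cos(alpha))
cos(15.63) = 0.963022
cos(9.38) = 0.986629
Kr = sqrt(0.963022 / 0.986629)
Kr = sqrt(0.976073)
Kr = 0.9880

0.9880


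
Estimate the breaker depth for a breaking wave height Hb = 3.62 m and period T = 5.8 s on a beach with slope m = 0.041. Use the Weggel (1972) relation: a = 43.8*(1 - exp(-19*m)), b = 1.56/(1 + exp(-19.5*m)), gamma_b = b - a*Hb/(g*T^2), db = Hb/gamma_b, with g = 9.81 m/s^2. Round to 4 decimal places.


a = 43.8 * (1 - exp(-19 * m))
exp(-19 * 0.041) = exp(-0.7790) = 0.458865
a = 43.8 * (1 - 0.458865) = 23.701728
b = 1.56 / (1 + exp(-19.5 * m))
exp(-19.5 * 0.041) = exp(-0.7995) = 0.449554
b = 1.56 / (1 + 0.449554) = 1.076193
Hb / (g * T^2) = 3.62 / (9.81 * 5.8^2) = 3.62 / 330.0084 = 0.01096942
gamma_b = b - a * Hb/(g*T^2) = 1.076193 - 23.701728 * 0.01096942 = 0.816199
db = Hb / gamma_b = 3.62 / 0.816199
db = 4.4352 m

4.4352


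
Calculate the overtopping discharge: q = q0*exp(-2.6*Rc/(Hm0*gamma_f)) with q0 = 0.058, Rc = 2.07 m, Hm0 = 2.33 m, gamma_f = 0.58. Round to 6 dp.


q = q0 * exp(-2.6 * Rc / (Hm0 * gamma_f))
Exponent = -2.6 * 2.07 / (2.33 * 0.58)
= -2.6 * 2.07 / 1.3514
= -3.982537
exp(-3.982537) = 0.018638
q = 0.058 * 0.018638
q = 0.001081 m^3/s/m

0.001081


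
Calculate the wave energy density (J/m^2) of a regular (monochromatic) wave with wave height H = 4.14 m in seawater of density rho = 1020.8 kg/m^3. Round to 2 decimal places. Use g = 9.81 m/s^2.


E = (1/8) * rho * g * H^2
E = (1/8) * 1020.8 * 9.81 * 4.14^2
E = 0.125 * 1020.8 * 9.81 * 17.1396
E = 21454.60 J/m^2

21454.60


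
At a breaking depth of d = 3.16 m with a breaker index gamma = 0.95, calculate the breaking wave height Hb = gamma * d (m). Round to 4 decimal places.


Hb = gamma * d
Hb = 0.95 * 3.16
Hb = 3.0020 m

3.0020


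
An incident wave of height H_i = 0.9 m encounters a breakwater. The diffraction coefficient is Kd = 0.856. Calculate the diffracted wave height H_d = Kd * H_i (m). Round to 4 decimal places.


H_d = Kd * H_i
H_d = 0.856 * 0.9
H_d = 0.7704 m

0.7704


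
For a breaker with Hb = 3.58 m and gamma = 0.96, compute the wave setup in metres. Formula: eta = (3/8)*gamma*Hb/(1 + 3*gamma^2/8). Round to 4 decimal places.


eta = (3/8) * gamma * Hb / (1 + 3*gamma^2/8)
Numerator = (3/8) * 0.96 * 3.58 = 1.288800
Denominator = 1 + 3*0.96^2/8 = 1 + 0.345600 = 1.345600
eta = 1.288800 / 1.345600
eta = 0.9578 m

0.9578


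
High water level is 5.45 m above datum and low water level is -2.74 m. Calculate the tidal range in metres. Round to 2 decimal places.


Tidal range = High water - Low water
Tidal range = 5.45 - (-2.74)
Tidal range = 8.19 m

8.19


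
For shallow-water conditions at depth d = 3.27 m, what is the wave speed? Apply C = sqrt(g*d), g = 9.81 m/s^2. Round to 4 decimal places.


Using the shallow-water approximation:
C = sqrt(g * d) = sqrt(9.81 * 3.27)
C = sqrt(32.0787)
C = 5.6638 m/s

5.6638


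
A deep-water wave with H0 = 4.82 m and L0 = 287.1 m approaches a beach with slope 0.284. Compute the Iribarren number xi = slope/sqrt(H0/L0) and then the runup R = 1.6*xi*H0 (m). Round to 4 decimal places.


xi = slope / sqrt(H0/L0)
H0/L0 = 4.82/287.1 = 0.016789
sqrt(0.016789) = 0.129571
xi = 0.284 / 0.129571 = 2.191853
R = 1.6 * xi * H0 = 1.6 * 2.191853 * 4.82
R = 16.9036 m

16.9036


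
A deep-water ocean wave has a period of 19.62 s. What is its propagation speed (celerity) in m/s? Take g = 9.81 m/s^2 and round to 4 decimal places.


We use the deep-water celerity formula:
C = g * T / (2 * pi)
C = 9.81 * 19.62 / (2 * 3.14159...)
C = 192.472200 / 6.283185
C = 30.6329 m/s

30.6329


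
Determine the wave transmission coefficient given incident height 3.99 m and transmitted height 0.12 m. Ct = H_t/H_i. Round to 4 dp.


Ct = H_t / H_i
Ct = 0.12 / 3.99
Ct = 0.0301

0.0301


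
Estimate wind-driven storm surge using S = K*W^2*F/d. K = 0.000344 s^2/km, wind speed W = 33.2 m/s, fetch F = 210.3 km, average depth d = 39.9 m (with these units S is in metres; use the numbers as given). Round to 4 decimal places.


S = K * W^2 * F / d
W^2 = 33.2^2 = 1102.24
S = 0.000344 * 1102.24 * 210.3 / 39.9
Numerator = 0.000344 * 1102.24 * 210.3 = 79.739569
S = 79.739569 / 39.9 = 1.9985 m

1.9985


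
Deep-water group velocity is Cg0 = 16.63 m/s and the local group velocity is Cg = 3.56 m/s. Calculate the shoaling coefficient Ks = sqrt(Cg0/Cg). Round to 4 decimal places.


Ks = sqrt(Cg0 / Cg)
Ks = sqrt(16.63 / 3.56)
Ks = sqrt(4.6713)
Ks = 2.1613

2.1613


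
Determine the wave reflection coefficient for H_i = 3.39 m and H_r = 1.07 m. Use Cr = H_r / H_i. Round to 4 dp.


Cr = H_r / H_i
Cr = 1.07 / 3.39
Cr = 0.3156

0.3156


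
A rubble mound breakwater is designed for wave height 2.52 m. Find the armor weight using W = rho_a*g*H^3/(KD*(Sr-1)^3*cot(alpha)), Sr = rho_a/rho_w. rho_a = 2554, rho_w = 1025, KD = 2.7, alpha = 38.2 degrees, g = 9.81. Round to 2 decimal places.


Sr = rho_a / rho_w = 2554 / 1025 = 2.491707
(Sr - 1) = 1.491707
(Sr - 1)^3 = 3.319333
cot(38.2) = 1 / tan(38.2) = 1 / 0.786922 = 1.270773
Numerator = 2554 * 9.81 * 2.52^3 = 400951.2047
Denominator = 2.7 * 3.319333 * 1.270773 = 11.388925
W = 400951.2047 / 11.388925
W = 35205.36 N

35205.36


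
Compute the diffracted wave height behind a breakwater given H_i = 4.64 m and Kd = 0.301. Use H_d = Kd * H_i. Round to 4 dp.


H_d = Kd * H_i
H_d = 0.301 * 4.64
H_d = 1.3966 m

1.3966


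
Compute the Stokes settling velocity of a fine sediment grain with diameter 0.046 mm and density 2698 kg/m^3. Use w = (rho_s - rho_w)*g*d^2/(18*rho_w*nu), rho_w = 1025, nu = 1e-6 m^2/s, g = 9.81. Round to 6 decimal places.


w = (rho_s - rho_w) * g * d^2 / (18 * rho_w * nu)
d = 0.046 mm = 0.000046 m
rho_s - rho_w = 2698 - 1025 = 1673
Numerator = 1673 * 9.81 * (0.000046)^2 = 0.000034728067
Denominator = 18 * 1025 * 1e-6 = 0.018450
w = 0.001882 m/s

0.001882


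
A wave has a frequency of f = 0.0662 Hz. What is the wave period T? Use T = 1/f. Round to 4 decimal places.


T = 1 / f
T = 1 / 0.0662
T = 15.1057 s

15.1057


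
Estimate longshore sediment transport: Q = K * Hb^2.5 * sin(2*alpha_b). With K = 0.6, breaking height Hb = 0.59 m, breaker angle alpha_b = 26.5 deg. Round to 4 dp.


Q = K * Hb^2.5 * sin(2 * alpha_b)
Hb^2.5 = 0.59^2.5 = 0.267381
sin(2 * 26.5) = sin(53.0) = 0.798636
Q = 0.6 * 0.267381 * 0.798636
Q = 0.1281 m^3/s

0.1281


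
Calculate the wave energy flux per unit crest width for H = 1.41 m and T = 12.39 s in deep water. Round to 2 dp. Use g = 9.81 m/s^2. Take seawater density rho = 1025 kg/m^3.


P = rho * g^2 * H^2 * T / (32 * pi)
P = 1025 * 9.81^2 * 1.41^2 * 12.39 / (32 * pi)
P = 1025 * 96.2361 * 1.9881 * 12.39 / 100.53096
P = 24169.72 W/m

24169.72


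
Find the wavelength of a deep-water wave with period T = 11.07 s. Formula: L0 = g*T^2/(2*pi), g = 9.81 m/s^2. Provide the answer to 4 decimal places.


L0 = g * T^2 / (2 * pi)
L0 = 9.81 * 11.07^2 / (2 * pi)
L0 = 9.81 * 122.5449 / 6.28319
L0 = 1202.1655 / 6.28319
L0 = 191.3306 m

191.3306


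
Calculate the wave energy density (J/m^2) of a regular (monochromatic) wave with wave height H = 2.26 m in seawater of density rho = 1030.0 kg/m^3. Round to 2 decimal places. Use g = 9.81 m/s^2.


E = (1/8) * rho * g * H^2
E = (1/8) * 1030.0 * 9.81 * 2.26^2
E = 0.125 * 1030.0 * 9.81 * 5.1076
E = 6451.09 J/m^2

6451.09


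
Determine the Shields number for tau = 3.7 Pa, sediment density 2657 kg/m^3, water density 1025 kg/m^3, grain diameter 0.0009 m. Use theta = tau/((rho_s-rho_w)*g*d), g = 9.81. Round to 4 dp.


theta = tau / ((rho_s - rho_w) * g * d)
rho_s - rho_w = 2657 - 1025 = 1632
Denominator = 1632 * 9.81 * 0.0009 = 14.408928
theta = 3.7 / 14.408928
theta = 0.2568

0.2568


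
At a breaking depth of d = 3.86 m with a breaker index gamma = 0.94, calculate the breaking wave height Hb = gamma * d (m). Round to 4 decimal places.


Hb = gamma * d
Hb = 0.94 * 3.86
Hb = 3.6284 m

3.6284


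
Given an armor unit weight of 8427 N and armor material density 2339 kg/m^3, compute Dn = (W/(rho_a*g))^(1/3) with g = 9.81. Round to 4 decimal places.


V = W / (rho_a * g)
V = 8427 / (2339 * 9.81)
V = 8427 / 22945.59
V = 0.367260 m^3
Dn = V^(1/3) = 0.367260^(1/3)
Dn = 0.7161 m

0.7161


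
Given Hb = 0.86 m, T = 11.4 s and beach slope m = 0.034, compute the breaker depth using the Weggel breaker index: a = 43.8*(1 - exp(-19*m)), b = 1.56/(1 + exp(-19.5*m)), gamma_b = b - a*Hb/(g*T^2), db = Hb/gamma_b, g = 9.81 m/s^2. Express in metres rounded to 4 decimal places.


a = 43.8 * (1 - exp(-19 * m))
exp(-19 * 0.034) = exp(-0.6460) = 0.524138
a = 43.8 * (1 - 0.524138) = 20.842749
b = 1.56 / (1 + exp(-19.5 * m))
exp(-19.5 * 0.034) = exp(-0.6630) = 0.515303
b = 1.56 / (1 + 0.515303) = 1.029497
Hb / (g * T^2) = 0.86 / (9.81 * 11.4^2) = 0.86 / 1274.9076 = 0.00067456
gamma_b = b - a * Hb/(g*T^2) = 1.029497 - 20.842749 * 0.00067456 = 1.015437
db = Hb / gamma_b = 0.86 / 1.015437
db = 0.8469 m

0.8469


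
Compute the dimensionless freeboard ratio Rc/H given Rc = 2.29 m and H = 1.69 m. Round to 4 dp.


Relative freeboard = Rc / H
= 2.29 / 1.69
= 1.3550

1.3550


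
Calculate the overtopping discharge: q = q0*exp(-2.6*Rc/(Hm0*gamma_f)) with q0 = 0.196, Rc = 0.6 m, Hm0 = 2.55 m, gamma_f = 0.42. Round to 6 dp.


q = q0 * exp(-2.6 * Rc / (Hm0 * gamma_f))
Exponent = -2.6 * 0.6 / (2.55 * 0.42)
= -2.6 * 0.6 / 1.0710
= -1.456583
exp(-1.456583) = 0.233031
q = 0.196 * 0.233031
q = 0.045674 m^3/s/m

0.045674


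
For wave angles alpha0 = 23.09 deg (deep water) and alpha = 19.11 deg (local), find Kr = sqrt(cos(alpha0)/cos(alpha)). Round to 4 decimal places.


Kr = sqrt(cos(alpha0) / cos(alpha))
cos(23.09) = 0.919890
cos(19.11) = 0.944892
Kr = sqrt(0.919890 / 0.944892)
Kr = sqrt(0.973540)
Kr = 0.9867

0.9867


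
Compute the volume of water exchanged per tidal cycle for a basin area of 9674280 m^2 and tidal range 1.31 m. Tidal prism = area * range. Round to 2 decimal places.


Tidal prism = Area * Tidal range
P = 9674280 * 1.31
P = 12673306.80 m^3

12673306.80
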